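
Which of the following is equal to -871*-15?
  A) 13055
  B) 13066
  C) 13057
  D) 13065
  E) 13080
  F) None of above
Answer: D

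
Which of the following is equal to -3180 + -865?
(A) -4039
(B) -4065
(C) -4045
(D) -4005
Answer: C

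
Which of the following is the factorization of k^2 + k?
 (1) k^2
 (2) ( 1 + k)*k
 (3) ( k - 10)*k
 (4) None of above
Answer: 2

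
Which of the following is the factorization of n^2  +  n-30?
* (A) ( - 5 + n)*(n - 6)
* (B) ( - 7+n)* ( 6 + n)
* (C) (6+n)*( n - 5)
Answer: C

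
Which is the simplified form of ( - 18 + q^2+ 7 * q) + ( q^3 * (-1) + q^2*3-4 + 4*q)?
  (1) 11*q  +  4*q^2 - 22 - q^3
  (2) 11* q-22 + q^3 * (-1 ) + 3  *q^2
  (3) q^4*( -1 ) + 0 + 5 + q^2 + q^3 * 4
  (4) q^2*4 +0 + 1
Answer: 1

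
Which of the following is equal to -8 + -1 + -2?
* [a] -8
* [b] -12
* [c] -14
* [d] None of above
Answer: d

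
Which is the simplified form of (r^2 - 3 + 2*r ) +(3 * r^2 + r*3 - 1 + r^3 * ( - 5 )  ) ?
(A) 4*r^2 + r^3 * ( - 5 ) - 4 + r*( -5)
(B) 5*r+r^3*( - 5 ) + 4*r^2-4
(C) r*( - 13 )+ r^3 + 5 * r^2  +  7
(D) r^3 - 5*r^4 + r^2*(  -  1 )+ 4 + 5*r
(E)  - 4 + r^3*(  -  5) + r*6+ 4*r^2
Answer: B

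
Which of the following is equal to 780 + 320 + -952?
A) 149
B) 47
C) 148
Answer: C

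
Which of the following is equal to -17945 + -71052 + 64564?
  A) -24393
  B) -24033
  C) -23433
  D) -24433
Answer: D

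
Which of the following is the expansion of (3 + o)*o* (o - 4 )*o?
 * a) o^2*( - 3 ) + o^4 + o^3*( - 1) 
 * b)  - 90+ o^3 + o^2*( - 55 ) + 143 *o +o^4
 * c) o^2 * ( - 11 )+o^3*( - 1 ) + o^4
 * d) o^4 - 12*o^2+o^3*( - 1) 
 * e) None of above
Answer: d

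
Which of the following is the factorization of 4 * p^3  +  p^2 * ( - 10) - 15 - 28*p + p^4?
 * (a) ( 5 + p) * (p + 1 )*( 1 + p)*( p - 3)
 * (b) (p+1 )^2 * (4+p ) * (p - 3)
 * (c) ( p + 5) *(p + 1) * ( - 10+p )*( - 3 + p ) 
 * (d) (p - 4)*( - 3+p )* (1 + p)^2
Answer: a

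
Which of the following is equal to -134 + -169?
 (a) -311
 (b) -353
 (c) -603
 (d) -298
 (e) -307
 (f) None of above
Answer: f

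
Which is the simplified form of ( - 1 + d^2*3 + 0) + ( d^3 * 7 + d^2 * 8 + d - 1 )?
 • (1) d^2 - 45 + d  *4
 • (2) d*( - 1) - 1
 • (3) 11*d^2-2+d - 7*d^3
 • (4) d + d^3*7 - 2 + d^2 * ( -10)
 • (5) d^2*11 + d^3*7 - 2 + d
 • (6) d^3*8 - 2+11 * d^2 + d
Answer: 5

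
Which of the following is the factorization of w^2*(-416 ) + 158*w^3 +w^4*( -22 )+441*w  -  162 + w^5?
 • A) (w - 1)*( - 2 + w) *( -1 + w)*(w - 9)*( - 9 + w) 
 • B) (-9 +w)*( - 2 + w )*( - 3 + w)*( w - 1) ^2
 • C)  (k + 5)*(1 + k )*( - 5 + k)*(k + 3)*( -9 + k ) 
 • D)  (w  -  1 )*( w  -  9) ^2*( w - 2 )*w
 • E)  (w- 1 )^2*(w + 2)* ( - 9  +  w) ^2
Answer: A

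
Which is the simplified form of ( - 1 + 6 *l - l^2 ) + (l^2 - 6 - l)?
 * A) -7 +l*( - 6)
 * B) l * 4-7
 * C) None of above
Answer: C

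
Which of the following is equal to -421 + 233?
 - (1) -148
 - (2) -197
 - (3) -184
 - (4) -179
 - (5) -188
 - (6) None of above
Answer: 5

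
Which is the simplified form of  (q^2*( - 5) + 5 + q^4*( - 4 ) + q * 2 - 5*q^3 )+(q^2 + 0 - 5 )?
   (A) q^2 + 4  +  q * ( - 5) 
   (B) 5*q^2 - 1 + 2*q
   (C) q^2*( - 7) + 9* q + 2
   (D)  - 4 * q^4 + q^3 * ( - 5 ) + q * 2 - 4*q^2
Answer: D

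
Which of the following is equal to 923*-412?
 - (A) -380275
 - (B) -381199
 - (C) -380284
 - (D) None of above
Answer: D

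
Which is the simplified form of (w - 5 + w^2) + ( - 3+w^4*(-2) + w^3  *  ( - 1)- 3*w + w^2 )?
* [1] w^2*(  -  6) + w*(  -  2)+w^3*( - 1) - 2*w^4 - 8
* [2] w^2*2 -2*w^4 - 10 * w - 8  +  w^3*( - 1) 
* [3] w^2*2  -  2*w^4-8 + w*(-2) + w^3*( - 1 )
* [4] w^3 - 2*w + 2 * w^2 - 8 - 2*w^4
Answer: 3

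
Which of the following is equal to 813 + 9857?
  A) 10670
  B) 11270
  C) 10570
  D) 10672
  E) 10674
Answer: A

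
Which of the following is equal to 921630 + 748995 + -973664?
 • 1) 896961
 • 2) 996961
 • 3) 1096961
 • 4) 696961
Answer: 4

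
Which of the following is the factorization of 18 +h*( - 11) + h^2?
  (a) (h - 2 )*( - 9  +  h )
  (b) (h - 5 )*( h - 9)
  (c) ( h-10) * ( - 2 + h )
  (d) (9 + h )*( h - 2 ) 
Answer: a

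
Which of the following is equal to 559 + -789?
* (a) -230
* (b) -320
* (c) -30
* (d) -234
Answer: a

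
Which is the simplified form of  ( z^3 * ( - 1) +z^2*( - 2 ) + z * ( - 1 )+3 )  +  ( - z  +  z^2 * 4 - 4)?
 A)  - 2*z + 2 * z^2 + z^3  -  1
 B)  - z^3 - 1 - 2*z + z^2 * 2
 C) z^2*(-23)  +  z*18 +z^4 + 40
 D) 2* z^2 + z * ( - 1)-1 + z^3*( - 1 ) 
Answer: B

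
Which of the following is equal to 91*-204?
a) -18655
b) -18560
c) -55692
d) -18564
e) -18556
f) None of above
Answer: d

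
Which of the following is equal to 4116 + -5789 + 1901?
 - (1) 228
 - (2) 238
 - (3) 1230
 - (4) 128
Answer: 1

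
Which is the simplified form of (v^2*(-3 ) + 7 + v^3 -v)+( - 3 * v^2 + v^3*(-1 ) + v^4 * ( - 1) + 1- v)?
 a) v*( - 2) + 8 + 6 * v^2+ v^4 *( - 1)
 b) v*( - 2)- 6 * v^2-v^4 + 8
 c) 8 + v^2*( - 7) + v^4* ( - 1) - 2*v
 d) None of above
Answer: b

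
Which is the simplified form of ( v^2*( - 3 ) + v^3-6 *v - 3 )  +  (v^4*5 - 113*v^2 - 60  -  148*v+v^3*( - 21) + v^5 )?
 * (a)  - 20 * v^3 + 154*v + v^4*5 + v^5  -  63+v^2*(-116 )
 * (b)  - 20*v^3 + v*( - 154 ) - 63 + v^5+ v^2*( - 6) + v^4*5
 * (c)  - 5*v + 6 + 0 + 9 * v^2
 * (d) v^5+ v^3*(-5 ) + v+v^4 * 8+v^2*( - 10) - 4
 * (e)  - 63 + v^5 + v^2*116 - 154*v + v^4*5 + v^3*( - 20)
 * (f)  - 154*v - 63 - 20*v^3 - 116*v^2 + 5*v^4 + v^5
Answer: f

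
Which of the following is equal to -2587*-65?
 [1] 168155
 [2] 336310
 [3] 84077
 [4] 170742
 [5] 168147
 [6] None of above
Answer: 1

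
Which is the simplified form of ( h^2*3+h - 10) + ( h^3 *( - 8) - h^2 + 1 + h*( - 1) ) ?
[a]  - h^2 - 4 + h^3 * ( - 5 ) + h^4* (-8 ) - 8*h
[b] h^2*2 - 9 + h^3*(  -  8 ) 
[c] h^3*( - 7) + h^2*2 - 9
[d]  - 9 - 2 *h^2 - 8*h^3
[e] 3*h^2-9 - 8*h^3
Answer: b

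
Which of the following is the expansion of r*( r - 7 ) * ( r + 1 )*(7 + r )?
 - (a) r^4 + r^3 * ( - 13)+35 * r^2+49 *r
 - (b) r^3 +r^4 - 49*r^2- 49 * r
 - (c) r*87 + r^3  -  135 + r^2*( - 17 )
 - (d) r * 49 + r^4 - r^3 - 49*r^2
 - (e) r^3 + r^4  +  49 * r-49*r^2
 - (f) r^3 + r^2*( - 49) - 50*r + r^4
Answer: b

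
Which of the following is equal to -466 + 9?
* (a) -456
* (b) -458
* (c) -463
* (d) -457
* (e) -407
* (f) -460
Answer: d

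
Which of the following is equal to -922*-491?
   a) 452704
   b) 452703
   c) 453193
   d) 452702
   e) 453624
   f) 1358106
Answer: d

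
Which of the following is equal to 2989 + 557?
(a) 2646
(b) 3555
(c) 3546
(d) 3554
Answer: c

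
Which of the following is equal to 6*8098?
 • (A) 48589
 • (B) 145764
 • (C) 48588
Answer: C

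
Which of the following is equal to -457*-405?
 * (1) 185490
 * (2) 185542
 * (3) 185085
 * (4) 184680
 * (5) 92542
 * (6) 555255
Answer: 3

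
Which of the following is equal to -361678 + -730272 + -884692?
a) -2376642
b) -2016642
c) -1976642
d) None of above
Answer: c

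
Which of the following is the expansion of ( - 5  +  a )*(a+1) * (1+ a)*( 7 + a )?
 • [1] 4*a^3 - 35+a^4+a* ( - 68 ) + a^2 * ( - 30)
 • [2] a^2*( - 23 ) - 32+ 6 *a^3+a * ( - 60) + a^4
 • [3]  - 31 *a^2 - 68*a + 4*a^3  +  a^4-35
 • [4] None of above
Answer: 1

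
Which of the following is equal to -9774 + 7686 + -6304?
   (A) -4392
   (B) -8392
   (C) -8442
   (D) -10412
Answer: B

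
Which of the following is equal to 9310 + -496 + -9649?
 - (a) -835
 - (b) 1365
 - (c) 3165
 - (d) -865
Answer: a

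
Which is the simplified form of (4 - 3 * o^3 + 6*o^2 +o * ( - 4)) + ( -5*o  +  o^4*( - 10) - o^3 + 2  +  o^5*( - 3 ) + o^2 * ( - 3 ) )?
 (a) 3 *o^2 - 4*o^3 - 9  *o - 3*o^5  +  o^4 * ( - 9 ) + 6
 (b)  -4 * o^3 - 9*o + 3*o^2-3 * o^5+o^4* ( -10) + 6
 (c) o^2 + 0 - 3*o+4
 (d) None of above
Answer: b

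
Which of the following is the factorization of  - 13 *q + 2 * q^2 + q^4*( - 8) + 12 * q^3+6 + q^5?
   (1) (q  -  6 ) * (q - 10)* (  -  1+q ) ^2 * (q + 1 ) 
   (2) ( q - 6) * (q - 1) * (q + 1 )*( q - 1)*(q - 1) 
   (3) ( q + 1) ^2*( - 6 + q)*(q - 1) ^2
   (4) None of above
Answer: 2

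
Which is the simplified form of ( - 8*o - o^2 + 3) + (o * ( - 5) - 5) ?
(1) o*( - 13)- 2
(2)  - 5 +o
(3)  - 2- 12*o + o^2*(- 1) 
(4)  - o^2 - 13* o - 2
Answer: 4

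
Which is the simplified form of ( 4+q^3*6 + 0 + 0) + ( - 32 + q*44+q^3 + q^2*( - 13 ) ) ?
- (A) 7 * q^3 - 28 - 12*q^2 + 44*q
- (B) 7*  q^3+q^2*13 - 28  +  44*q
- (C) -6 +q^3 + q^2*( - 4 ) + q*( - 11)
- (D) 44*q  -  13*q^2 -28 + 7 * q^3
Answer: D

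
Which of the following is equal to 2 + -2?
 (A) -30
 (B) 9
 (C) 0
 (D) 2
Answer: C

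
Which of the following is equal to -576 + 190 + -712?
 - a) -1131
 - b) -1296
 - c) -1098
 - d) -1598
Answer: c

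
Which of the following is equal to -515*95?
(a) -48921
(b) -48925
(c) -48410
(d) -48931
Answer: b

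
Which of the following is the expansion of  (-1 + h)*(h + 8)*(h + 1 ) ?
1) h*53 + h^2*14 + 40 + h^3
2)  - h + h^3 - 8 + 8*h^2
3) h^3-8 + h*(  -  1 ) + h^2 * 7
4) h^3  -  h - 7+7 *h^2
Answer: 2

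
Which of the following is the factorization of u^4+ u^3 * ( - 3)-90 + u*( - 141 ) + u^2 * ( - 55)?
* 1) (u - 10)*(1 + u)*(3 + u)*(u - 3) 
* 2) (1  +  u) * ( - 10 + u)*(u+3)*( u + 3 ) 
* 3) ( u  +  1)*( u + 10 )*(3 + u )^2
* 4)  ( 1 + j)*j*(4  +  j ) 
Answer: 2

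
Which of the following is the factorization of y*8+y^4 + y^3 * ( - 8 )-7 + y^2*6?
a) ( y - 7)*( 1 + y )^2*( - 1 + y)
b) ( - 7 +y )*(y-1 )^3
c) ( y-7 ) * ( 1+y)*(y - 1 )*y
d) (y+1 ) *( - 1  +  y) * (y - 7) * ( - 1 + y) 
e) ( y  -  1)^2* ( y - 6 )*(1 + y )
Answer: d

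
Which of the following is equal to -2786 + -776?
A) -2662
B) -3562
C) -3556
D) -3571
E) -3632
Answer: B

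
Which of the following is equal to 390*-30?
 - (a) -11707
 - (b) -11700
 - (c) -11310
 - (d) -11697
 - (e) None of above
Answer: b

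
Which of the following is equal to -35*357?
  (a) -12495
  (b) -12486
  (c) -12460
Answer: a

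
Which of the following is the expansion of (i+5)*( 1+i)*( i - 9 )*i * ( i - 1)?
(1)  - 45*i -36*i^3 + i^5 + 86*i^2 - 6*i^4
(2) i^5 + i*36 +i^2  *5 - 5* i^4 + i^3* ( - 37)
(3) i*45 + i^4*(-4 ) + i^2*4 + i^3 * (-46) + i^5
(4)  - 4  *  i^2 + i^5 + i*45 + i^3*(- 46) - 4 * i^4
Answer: 3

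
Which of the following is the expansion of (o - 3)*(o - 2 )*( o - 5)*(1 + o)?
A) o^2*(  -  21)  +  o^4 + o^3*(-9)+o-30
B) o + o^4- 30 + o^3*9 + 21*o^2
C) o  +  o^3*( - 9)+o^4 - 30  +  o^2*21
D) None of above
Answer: C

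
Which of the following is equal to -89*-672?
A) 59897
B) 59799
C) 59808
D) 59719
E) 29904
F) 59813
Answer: C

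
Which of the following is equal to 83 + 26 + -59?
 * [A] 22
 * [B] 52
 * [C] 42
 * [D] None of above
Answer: D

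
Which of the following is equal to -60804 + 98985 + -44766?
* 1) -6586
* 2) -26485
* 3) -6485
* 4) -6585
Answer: 4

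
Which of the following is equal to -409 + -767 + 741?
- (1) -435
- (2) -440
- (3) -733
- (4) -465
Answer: 1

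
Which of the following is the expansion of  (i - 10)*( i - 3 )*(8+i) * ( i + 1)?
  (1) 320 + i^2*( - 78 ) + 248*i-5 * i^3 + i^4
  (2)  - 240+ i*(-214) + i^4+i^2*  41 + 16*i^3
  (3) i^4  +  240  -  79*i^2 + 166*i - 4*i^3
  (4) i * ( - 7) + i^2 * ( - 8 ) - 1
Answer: 3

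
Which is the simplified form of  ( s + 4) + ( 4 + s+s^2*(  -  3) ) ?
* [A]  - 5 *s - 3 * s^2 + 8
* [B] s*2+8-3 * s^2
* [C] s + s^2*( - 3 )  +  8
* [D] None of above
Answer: B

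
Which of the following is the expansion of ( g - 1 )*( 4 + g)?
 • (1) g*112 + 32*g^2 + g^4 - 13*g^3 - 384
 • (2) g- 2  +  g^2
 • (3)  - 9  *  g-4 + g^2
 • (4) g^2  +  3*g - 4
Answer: 4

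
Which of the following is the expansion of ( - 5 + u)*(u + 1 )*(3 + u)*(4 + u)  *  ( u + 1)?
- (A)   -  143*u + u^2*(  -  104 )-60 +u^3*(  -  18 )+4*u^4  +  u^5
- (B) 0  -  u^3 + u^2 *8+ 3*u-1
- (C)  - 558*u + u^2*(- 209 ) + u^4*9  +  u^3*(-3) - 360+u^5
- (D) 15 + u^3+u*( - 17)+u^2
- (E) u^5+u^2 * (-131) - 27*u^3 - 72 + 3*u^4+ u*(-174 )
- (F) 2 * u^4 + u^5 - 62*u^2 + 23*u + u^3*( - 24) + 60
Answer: A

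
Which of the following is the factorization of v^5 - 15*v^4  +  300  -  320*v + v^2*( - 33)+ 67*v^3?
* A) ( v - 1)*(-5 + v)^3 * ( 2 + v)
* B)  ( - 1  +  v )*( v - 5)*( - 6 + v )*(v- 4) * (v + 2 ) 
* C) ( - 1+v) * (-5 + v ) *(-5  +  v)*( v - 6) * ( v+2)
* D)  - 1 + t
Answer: C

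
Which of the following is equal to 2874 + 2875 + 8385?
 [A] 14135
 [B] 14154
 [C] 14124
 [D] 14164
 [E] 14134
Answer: E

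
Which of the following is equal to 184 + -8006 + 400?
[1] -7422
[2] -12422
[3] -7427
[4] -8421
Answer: 1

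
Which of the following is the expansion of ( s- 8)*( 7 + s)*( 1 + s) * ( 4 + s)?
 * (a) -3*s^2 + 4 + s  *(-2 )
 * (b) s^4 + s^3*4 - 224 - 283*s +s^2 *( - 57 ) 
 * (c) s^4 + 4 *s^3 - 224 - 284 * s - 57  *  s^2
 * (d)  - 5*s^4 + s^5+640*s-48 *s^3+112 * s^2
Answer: c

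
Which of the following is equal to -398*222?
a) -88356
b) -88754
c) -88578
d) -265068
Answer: a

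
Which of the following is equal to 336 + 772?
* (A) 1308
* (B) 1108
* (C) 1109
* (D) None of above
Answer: B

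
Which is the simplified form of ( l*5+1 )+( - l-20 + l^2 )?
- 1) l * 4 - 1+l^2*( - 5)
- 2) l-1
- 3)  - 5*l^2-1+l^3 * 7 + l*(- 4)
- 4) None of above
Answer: 4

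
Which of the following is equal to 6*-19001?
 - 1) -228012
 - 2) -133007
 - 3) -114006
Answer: 3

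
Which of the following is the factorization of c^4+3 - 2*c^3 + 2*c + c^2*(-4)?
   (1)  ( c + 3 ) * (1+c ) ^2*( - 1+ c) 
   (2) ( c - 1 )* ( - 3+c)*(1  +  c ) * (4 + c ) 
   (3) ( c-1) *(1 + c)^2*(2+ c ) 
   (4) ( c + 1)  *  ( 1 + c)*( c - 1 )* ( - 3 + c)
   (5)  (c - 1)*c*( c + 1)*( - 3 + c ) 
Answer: 4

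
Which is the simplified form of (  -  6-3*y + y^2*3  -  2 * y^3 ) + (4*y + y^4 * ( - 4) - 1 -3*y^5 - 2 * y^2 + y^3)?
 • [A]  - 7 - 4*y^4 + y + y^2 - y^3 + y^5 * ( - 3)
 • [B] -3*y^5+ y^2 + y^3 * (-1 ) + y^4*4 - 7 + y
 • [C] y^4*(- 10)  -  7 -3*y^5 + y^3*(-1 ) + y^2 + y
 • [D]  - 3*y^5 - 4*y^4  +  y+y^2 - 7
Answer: A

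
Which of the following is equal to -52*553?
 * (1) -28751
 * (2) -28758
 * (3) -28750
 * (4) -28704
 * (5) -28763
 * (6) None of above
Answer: 6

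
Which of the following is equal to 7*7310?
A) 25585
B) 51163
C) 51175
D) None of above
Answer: D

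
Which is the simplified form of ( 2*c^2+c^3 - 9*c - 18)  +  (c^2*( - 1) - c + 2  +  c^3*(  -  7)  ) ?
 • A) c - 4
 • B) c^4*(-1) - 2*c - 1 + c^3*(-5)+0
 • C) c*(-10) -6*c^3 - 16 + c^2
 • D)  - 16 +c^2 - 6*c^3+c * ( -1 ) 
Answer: C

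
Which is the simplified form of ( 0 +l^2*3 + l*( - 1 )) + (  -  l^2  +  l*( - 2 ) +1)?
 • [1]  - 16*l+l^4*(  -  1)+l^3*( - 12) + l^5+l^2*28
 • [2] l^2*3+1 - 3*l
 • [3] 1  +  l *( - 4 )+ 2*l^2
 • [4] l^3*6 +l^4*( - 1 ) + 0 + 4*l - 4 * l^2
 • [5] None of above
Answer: 5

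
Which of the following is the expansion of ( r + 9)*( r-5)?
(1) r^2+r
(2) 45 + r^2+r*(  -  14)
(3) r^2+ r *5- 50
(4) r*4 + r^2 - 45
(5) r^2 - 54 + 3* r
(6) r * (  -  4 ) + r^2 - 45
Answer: 4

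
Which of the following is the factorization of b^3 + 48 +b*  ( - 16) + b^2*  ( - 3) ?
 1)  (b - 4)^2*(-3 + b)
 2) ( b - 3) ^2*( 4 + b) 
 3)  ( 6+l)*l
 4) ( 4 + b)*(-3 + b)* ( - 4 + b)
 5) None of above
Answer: 4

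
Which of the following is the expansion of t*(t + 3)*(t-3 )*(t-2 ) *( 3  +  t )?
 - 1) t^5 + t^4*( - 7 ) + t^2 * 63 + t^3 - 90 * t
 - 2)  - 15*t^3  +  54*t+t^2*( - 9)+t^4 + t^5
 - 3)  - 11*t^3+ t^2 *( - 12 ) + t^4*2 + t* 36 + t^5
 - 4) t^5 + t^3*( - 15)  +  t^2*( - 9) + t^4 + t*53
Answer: 2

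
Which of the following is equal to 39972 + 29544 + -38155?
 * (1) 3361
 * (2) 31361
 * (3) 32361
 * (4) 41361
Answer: 2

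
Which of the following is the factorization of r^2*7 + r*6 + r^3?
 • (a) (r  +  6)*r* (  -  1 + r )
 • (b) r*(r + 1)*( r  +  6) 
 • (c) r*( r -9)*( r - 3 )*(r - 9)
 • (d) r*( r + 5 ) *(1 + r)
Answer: b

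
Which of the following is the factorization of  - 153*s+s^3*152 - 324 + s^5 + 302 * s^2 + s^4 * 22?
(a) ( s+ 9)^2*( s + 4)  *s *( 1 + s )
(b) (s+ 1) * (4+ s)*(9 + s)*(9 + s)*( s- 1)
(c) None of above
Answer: b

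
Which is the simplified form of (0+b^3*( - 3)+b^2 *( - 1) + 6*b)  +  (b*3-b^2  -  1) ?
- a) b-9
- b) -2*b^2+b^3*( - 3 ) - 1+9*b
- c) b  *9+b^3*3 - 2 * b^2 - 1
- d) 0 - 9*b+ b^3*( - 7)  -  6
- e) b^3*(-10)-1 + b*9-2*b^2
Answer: b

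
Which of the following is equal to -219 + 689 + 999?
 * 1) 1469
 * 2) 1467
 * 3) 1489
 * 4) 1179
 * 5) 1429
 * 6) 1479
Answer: 1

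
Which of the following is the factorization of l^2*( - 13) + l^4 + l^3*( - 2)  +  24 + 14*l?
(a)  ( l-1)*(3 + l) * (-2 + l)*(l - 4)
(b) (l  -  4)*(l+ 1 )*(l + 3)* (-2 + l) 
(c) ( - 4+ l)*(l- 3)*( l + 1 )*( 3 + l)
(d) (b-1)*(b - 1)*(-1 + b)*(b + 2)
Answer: b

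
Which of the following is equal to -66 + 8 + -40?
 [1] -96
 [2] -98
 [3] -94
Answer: 2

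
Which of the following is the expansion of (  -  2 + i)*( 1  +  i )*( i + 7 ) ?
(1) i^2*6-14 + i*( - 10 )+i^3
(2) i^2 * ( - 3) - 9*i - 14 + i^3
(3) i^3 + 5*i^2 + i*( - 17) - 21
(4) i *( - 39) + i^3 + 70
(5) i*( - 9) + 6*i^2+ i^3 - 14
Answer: 5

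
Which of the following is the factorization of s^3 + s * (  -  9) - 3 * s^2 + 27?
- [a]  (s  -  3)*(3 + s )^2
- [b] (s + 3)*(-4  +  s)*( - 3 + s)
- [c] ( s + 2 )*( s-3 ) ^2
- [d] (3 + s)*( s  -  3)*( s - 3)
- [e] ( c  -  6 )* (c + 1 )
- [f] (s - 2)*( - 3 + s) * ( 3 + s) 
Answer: d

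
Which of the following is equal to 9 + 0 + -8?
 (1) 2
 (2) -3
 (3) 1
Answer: 3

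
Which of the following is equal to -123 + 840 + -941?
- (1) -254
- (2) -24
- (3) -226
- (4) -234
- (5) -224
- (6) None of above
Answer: 5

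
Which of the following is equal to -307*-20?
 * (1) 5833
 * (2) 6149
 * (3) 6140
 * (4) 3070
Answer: 3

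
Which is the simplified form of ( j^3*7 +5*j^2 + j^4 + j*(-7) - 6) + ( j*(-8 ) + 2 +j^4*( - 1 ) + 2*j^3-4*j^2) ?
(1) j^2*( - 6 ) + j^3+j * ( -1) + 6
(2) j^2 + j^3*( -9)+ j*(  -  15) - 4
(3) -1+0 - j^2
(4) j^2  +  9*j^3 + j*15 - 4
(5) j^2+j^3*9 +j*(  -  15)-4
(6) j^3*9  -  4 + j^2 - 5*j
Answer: 5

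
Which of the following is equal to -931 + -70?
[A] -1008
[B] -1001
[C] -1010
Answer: B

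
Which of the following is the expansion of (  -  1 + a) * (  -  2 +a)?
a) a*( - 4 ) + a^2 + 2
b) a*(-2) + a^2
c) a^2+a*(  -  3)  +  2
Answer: c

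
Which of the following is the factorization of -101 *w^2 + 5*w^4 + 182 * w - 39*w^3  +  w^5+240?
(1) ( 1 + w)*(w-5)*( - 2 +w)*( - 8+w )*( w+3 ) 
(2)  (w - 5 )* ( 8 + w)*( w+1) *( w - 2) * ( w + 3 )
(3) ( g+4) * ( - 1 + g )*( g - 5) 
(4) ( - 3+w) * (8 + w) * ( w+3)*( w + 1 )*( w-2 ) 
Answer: 2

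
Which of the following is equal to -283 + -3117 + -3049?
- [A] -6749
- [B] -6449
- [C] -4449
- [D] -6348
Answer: B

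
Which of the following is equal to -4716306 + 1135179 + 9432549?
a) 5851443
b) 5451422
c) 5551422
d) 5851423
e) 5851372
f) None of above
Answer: f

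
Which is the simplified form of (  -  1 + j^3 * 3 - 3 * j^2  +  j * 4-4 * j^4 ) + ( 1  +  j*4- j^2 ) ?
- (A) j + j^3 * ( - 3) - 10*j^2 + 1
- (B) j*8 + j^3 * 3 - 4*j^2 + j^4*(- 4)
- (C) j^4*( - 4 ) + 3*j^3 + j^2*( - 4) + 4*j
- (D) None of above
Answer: B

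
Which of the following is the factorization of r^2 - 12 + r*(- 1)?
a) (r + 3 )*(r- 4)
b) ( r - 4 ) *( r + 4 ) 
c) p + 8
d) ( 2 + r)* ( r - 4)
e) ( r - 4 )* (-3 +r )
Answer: a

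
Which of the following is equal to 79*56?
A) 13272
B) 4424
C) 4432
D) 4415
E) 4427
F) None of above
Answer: B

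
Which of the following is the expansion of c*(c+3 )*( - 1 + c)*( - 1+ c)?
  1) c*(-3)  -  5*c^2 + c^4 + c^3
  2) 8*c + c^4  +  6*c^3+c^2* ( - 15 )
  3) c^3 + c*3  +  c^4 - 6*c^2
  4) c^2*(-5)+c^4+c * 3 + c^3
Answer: 4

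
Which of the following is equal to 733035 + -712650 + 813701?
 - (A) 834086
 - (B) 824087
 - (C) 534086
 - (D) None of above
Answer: A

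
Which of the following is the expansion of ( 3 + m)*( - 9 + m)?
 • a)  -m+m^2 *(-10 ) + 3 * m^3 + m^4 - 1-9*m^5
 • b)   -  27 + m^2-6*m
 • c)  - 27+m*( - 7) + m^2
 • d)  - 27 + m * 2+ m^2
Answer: b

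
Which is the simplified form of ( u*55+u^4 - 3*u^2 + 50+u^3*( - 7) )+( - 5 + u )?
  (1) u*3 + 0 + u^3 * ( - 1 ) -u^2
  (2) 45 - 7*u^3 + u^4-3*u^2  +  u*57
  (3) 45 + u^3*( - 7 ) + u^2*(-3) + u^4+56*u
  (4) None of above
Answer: 3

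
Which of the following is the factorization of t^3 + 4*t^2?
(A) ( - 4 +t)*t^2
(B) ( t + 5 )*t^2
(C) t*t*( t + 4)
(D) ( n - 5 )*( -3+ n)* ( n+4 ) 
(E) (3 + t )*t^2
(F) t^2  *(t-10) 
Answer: C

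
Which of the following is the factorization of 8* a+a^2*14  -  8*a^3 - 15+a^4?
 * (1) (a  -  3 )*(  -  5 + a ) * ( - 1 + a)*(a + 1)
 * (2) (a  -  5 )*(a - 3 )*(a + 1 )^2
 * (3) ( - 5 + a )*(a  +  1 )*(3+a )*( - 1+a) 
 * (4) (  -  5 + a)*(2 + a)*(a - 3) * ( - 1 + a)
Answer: 1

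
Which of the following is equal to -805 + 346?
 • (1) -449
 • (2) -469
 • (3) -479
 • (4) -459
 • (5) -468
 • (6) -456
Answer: 4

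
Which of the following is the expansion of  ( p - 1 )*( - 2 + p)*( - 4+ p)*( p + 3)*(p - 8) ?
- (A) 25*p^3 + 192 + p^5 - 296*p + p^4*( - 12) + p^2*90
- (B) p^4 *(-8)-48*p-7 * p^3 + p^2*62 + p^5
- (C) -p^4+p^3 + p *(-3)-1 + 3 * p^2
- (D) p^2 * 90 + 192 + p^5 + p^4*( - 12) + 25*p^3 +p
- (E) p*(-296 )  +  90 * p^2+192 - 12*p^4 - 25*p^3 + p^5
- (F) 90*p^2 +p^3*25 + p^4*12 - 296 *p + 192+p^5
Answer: A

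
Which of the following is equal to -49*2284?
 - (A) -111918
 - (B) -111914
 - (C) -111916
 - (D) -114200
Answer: C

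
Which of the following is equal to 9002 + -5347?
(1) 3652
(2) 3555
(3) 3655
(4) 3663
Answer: 3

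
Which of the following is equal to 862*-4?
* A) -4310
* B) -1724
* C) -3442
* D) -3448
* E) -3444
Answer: D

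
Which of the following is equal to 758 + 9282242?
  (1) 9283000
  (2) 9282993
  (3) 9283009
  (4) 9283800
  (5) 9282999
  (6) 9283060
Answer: 1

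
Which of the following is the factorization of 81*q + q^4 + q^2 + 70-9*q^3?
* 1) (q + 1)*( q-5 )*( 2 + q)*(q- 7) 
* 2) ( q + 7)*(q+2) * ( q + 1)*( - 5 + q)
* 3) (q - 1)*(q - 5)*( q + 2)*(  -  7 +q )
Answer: 1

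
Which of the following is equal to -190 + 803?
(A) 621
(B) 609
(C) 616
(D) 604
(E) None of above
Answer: E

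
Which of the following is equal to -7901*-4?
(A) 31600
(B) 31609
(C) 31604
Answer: C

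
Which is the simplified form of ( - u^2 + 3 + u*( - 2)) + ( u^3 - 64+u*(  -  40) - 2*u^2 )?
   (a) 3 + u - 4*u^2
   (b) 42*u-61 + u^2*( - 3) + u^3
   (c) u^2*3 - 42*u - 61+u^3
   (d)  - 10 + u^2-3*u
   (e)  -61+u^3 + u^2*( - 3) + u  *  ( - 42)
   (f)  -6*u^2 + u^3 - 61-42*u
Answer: e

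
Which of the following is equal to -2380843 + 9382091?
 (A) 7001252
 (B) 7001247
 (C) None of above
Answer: C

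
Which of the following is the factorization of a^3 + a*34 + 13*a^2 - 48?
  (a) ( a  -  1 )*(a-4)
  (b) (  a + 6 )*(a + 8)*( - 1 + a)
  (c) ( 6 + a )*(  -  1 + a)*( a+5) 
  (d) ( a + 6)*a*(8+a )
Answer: b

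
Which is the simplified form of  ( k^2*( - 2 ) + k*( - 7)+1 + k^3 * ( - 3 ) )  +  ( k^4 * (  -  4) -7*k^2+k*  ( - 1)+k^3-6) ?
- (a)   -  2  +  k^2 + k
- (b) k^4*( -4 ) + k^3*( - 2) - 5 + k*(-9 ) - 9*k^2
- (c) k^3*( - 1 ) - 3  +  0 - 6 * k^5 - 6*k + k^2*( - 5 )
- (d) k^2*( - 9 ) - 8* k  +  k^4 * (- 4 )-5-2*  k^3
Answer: d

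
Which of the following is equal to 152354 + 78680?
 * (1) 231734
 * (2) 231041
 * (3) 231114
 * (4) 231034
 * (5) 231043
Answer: 4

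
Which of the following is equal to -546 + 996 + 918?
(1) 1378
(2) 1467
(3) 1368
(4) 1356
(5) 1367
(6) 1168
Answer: 3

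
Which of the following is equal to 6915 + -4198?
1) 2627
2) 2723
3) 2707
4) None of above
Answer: 4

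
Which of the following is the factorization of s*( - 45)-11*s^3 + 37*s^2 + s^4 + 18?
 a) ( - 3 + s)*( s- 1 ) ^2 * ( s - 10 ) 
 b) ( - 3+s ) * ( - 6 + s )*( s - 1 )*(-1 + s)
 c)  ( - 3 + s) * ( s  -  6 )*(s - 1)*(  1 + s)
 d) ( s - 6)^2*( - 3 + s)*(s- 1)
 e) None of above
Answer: b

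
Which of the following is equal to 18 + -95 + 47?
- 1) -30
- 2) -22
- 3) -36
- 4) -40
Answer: 1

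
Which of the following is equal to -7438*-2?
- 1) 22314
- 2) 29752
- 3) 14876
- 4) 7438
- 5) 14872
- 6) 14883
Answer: 3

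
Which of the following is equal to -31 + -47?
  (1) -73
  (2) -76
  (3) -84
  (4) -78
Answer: 4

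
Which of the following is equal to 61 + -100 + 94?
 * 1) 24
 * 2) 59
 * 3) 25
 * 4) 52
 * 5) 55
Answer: 5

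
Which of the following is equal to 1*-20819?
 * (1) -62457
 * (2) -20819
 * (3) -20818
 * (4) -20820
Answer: 2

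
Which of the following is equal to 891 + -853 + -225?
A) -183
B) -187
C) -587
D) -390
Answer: B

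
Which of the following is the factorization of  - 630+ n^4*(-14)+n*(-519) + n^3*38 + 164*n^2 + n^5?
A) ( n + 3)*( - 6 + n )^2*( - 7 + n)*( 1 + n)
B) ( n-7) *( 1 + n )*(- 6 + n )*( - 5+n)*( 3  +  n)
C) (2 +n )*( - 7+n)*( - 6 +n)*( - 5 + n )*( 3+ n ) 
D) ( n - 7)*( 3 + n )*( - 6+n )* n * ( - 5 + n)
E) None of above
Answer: B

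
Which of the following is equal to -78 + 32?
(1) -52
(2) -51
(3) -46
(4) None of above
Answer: 3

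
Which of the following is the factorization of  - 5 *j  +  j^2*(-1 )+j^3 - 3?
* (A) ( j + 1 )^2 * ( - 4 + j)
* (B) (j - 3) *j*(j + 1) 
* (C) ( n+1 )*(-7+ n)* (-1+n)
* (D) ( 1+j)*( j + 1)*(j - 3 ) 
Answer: D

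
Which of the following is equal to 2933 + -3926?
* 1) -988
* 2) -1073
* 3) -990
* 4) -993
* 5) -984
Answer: 4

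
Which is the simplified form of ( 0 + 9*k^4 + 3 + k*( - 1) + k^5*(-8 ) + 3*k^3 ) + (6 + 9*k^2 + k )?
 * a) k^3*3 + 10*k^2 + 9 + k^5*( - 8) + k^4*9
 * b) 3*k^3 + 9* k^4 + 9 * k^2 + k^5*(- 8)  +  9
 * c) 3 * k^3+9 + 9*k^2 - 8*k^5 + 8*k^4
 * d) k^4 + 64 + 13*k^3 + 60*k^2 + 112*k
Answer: b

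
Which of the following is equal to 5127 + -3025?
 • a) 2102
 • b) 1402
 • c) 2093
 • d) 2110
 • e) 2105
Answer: a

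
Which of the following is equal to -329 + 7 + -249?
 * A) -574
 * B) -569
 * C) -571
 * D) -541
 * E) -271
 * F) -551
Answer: C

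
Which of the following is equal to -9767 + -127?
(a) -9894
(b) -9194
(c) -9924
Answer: a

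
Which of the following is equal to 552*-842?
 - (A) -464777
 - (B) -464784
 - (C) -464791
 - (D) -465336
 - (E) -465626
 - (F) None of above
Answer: B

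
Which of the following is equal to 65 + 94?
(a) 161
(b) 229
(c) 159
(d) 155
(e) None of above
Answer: c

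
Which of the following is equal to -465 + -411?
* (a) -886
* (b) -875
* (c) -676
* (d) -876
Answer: d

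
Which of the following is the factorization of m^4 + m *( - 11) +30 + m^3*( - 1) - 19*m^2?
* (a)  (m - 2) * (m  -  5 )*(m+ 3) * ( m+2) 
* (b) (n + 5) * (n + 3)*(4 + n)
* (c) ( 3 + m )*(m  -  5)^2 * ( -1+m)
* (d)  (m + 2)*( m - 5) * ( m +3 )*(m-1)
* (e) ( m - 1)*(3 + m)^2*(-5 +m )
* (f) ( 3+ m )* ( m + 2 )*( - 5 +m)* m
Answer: d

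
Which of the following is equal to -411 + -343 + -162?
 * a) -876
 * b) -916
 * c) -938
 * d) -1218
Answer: b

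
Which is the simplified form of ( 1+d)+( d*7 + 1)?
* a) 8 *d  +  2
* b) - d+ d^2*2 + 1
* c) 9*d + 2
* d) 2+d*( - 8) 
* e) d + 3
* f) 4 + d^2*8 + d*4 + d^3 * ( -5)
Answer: a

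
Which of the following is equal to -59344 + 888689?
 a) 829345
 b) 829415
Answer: a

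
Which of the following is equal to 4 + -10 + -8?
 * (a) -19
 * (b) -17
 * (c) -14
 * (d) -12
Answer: c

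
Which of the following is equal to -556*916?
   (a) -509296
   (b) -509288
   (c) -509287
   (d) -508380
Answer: a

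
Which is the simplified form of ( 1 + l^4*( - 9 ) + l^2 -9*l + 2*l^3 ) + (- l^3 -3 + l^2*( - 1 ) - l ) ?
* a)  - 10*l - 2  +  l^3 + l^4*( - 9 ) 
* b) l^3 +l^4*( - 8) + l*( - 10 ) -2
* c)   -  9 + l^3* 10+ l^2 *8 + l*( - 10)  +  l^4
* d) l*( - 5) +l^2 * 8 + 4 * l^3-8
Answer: a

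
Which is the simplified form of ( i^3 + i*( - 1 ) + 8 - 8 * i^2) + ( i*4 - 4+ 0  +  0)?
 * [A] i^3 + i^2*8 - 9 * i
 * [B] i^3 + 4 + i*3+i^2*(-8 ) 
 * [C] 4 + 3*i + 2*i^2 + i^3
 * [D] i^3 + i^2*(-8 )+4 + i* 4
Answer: B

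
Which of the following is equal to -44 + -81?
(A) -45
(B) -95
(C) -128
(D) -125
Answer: D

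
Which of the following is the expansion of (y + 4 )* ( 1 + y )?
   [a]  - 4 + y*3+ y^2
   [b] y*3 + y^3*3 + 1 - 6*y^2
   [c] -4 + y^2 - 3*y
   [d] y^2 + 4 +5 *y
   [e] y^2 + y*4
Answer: d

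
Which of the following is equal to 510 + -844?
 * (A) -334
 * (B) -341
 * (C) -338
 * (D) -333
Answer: A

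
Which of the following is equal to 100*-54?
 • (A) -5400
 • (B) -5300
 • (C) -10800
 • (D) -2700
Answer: A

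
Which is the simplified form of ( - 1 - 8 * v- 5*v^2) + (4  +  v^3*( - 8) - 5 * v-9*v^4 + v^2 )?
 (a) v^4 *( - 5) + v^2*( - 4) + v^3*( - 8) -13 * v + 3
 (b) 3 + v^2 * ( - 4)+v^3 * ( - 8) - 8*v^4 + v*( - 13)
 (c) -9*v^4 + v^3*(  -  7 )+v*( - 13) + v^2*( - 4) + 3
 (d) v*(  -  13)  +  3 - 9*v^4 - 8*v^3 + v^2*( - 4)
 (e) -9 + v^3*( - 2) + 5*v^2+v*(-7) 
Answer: d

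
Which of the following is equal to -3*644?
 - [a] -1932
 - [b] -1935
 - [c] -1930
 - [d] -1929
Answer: a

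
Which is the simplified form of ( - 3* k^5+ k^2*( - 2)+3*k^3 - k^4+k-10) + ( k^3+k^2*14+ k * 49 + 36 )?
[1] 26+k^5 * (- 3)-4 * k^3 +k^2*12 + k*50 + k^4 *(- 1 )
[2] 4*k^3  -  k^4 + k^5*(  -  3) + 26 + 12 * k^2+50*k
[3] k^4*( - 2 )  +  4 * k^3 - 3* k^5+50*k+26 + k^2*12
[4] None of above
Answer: 2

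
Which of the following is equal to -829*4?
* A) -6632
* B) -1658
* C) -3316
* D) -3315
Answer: C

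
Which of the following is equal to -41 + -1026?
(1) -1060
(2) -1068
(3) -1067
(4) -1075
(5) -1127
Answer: 3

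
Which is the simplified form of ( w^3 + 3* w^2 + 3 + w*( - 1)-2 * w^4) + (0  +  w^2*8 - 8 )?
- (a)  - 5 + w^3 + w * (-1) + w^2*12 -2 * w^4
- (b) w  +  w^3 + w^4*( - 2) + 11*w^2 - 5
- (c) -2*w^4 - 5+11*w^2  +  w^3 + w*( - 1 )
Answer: c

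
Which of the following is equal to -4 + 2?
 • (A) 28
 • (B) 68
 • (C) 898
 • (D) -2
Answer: D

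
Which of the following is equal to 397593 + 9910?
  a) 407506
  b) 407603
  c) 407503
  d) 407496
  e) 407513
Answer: c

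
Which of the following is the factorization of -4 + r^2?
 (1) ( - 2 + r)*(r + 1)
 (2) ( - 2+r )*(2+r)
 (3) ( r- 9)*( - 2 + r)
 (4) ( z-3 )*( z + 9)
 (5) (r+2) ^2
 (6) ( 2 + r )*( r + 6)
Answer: 2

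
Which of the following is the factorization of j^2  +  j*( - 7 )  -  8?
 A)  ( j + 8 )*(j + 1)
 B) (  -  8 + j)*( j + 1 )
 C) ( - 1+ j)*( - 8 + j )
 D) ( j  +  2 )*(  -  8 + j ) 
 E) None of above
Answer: B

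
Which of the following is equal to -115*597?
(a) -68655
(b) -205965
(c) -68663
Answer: a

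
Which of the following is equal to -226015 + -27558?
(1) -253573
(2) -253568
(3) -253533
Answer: 1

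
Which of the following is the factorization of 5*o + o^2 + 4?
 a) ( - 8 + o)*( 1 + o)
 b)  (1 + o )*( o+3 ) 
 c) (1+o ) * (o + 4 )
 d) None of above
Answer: c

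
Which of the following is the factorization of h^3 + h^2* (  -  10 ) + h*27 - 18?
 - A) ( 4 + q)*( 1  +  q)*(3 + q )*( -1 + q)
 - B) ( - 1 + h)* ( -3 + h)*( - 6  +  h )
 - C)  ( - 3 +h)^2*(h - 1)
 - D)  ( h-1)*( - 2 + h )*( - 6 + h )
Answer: B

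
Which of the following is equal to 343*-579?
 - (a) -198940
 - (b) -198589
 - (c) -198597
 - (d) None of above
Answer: c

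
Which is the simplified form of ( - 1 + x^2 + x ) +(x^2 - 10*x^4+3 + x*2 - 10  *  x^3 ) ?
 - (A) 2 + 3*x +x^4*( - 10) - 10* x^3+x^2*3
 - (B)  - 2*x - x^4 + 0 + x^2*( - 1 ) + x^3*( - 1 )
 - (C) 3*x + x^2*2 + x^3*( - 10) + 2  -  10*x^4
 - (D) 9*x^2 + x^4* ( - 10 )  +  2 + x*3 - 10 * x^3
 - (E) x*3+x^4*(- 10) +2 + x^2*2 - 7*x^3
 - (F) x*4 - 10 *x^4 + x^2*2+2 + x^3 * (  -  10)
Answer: C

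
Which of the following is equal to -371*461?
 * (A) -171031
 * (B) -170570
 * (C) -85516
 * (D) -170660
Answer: A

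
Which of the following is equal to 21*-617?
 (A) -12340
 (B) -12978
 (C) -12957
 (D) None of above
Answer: C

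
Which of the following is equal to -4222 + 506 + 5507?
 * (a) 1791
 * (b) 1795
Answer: a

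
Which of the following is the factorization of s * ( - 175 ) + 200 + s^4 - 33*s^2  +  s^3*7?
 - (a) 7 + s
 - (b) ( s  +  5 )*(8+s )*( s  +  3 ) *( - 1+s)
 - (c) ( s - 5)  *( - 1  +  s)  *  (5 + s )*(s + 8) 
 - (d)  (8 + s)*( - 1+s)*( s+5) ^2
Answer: c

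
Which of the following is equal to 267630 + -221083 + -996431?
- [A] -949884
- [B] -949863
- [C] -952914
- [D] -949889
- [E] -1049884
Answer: A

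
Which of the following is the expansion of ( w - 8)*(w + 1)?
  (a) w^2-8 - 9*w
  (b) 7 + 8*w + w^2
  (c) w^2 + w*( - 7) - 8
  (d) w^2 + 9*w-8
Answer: c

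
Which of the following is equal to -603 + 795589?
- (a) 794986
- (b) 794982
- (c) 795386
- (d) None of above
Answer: a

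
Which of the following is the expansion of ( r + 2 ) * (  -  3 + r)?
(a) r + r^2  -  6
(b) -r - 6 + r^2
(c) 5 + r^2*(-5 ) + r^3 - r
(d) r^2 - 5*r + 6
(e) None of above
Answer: b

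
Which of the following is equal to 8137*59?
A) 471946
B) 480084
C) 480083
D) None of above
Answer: C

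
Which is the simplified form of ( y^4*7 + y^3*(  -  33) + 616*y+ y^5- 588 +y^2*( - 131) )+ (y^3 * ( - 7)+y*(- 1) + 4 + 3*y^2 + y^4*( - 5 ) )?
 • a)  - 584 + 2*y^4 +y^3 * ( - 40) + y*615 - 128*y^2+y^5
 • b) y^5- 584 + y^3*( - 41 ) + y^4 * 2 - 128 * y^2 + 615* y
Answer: a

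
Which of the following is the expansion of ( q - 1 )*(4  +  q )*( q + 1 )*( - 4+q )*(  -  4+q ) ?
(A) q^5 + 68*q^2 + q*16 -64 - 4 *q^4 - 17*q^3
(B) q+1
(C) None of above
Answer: A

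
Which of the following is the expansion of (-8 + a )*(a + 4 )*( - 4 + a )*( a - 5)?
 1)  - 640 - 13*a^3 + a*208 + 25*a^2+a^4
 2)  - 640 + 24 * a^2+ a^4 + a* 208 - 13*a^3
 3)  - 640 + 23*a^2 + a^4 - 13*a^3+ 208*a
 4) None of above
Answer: 2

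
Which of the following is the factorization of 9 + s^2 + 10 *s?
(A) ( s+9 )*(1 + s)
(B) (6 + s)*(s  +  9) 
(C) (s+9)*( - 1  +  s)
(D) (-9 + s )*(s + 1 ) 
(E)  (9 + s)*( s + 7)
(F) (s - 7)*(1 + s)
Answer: A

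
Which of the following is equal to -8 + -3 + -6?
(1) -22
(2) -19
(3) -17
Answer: 3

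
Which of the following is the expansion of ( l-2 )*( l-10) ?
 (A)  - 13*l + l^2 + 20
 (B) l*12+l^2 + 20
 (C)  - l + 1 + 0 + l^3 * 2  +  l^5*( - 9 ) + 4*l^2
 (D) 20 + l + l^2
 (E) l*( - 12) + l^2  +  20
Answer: E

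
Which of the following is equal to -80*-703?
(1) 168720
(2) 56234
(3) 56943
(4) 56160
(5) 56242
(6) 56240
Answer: 6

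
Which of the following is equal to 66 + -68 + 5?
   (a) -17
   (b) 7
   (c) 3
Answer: c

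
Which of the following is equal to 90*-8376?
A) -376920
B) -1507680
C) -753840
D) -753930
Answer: C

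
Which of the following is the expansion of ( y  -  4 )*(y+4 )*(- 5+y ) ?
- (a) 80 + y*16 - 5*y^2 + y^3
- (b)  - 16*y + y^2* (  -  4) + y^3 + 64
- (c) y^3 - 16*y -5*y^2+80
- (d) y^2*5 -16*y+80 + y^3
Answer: c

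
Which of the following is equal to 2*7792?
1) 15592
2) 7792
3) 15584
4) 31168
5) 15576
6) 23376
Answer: 3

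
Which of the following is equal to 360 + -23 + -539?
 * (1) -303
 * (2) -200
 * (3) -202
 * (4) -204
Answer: 3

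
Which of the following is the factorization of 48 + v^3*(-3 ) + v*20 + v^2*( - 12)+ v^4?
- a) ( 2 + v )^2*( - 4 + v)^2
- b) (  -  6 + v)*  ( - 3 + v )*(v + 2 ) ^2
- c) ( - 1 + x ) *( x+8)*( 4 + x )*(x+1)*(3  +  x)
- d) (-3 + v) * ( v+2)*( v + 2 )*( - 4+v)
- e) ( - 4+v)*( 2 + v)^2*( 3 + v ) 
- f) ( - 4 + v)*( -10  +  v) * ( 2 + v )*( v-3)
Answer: d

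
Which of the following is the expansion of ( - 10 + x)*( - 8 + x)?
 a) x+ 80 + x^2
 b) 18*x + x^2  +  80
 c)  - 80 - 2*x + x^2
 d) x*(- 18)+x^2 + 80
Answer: d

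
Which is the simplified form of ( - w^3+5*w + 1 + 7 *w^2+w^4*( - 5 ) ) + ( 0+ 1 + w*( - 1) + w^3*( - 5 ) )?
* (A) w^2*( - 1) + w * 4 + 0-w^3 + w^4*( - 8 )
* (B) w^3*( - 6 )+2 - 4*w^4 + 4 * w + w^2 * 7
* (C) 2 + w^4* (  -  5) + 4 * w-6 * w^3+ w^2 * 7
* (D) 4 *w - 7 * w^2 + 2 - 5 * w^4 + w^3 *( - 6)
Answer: C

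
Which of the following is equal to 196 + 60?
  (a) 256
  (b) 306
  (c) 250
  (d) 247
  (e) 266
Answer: a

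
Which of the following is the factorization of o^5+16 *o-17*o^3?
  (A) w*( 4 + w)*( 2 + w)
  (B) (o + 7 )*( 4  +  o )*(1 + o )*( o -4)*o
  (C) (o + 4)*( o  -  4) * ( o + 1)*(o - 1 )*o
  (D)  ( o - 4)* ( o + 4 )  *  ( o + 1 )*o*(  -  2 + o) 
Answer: C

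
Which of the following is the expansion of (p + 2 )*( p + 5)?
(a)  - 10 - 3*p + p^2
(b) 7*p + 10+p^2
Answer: b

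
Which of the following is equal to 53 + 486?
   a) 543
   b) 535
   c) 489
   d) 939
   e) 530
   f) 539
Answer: f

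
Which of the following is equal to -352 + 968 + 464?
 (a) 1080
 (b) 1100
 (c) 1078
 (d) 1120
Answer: a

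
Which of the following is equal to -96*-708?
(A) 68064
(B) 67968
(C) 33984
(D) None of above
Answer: B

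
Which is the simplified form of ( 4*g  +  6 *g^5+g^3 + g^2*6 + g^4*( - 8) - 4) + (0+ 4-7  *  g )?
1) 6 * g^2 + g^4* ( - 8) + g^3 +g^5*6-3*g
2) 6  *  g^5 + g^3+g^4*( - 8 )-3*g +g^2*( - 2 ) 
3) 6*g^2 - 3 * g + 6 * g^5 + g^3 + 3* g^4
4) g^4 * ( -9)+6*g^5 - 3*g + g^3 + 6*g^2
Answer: 1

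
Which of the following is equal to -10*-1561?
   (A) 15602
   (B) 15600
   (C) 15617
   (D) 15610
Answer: D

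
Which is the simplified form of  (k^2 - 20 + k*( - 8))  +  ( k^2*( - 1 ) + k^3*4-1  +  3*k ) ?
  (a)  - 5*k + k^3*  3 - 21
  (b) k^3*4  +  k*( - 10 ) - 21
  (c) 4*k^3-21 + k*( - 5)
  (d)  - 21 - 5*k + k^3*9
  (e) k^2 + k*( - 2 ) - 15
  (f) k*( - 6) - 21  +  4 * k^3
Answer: c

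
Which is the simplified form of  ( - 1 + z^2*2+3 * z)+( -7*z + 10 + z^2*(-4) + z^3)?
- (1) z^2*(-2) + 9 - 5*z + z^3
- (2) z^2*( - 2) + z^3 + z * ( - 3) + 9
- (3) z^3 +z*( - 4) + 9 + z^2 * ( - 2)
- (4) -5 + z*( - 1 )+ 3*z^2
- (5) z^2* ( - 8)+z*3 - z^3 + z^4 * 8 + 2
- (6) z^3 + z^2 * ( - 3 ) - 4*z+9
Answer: 3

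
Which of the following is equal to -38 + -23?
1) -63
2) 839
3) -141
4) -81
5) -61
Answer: 5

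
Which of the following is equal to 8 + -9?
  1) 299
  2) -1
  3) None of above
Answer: 2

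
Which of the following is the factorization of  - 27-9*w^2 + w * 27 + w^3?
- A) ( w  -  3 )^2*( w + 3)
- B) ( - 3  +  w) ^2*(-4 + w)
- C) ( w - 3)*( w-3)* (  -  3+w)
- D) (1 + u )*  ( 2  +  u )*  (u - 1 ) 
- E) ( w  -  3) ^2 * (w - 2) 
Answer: C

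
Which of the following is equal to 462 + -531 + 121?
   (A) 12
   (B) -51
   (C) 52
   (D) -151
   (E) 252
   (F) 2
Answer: C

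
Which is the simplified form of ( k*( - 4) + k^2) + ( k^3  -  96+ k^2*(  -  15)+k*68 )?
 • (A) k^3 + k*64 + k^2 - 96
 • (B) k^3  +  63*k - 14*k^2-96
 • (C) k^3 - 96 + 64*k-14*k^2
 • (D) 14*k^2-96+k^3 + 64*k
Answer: C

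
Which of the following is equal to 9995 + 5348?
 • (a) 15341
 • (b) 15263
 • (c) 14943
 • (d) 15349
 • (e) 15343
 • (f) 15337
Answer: e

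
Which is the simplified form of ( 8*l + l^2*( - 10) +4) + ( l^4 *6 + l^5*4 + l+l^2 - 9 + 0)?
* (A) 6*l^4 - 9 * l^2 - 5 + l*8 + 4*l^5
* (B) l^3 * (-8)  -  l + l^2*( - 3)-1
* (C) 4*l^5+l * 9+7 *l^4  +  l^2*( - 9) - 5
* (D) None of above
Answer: D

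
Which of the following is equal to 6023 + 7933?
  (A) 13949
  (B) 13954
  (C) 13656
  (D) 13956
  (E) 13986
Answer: D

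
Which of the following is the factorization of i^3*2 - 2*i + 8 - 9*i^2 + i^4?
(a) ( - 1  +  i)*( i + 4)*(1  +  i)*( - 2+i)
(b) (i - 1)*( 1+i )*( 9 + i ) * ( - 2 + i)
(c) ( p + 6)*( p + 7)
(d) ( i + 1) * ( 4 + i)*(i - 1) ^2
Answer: a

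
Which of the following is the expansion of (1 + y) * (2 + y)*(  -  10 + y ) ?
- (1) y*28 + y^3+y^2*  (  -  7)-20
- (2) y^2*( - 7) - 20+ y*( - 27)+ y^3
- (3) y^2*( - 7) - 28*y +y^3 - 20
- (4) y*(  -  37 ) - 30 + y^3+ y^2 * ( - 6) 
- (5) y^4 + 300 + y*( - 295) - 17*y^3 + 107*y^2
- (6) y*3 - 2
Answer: 3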